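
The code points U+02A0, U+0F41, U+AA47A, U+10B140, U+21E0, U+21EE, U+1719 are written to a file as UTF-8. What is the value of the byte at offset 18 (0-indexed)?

U+02A0 → 2-byte form CA A0 at offsets 0–1.
U+0F41 → 3-byte form E0 BD 81 at offsets 2–4.
U+AA47A → 4-byte form F2 AA 91 BA at offsets 5–8.
U+10B140 → 4-byte form F4 8B 85 80 at offsets 9–12.
U+21E0 → 3-byte form E2 87 A0 at offsets 13–15.
U+21EE → 3-byte form E2 87 AE at offsets 16–18.
Offset 18 falls in char 6's range; it's byte 3 of E2 87 AE = 0xAE.

0xAE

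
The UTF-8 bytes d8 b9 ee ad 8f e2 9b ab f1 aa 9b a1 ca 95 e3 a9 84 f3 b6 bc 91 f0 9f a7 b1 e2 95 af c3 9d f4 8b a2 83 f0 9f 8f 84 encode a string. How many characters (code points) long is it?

12

Byte at offset 0: 0xD8 = 11011000 → 2-byte char (#1). Advance 2.
Byte at offset 2: 0xEE = 11101110 → 3-byte char (#2). Advance 3.
Byte at offset 5: 0xE2 = 11100010 → 3-byte char (#3). Advance 3.
Byte at offset 8: 0xF1 = 11110001 → 4-byte char (#4). Advance 4.
Byte at offset 12: 0xCA = 11001010 → 2-byte char (#5). Advance 2.
Byte at offset 14: 0xE3 = 11100011 → 3-byte char (#6). Advance 3.
Byte at offset 17: 0xF3 = 11110011 → 4-byte char (#7). Advance 4.
Byte at offset 21: 0xF0 = 11110000 → 4-byte char (#8). Advance 4.
Byte at offset 25: 0xE2 = 11100010 → 3-byte char (#9). Advance 3.
Byte at offset 28: 0xC3 = 11000011 → 2-byte char (#10). Advance 2.
Byte at offset 30: 0xF4 = 11110100 → 4-byte char (#11). Advance 4.
Byte at offset 34: 0xF0 = 11110000 → 4-byte char (#12). Advance 4.
Reached end at offset 38 after 12 code points.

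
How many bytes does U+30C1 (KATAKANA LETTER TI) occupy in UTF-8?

U+30C1 = 0x30C1. UTF-8 uses 1 byte below 0x80, 2 below 0x800, 3 below 0x10000, 4 up to 0x10FFFF. 0x30C1 is in U+0800–U+FFFF → 3 bytes.

3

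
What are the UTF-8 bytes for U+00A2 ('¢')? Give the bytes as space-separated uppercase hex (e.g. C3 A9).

C2 A2

U+00A2 = 0xA2 = 162 decimal. In range U+0080–U+07FF → 2-byte form: 110xxxxx 10xxxxxx.
Binary (11 bits): 00010100010.
Split 5+6: 00010 | 100010.
Byte 1: 11000010 = 0xC2.
Byte 2: 10100010 = 0xA2.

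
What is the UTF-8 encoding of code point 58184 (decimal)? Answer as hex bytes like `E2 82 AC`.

EE 8D 88

U+E348 = 0xE348 = 58184 decimal. In range U+0800–U+FFFF → 3-byte form: 1110xxxx 10xxxxxx 10xxxxxx.
Binary (16 bits): 1110001101001000.
Split 4+6+6: 1110 | 001101 | 001000.
Byte 1: 11101110 = 0xEE.
Byte 2: 10001101 = 0x8D.
Byte 3: 10001000 = 0x88.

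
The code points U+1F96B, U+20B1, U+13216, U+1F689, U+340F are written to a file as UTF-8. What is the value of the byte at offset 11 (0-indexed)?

U+1F96B → 4-byte form F0 9F A5 AB at offsets 0–3.
U+20B1 → 3-byte form E2 82 B1 at offsets 4–6.
U+13216 → 4-byte form F0 93 88 96 at offsets 7–10.
U+1F689 → 4-byte form F0 9F 9A 89 at offsets 11–14.
Offset 11 falls in char 4's range; it's byte 1 of F0 9F 9A 89 = 0xF0.

0xF0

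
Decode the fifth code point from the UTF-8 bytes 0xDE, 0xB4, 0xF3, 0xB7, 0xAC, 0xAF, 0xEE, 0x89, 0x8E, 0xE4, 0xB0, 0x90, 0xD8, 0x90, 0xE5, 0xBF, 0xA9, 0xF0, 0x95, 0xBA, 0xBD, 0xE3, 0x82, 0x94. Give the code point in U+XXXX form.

U+0610

Offset 0: leading byte 0xDE = 11011110 → 2-byte char #1 = DE B4.
Offset 2: leading byte 0xF3 = 11110011 → 4-byte char #2 = F3 B7 AC AF.
Offset 6: leading byte 0xEE = 11101110 → 3-byte char #3 = EE 89 8E.
Offset 9: leading byte 0xE4 = 11100100 → 3-byte char #4 = E4 B0 90.
Offset 12: leading byte 0xD8 = 11011000 → 2-byte char #5 = D8 90.
Leading byte 0xD8 = 11011000 matches 110xxxxx → 2-byte sequence.
Byte 1: 0xD8 = 11011000, payload 11000 (5 bits).
Byte 2: 0x90 = 10010000 (10xxxxxx ✓), payload 010000.
Concatenate: 11000010000 = 0x610 (11 bits → U+0610).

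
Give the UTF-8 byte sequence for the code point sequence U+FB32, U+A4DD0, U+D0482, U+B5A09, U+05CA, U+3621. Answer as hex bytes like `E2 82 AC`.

U+FB32: 3-byte form → EF AC B2.
U+A4DD0: 4-byte form → F2 A4 B7 90.
U+D0482: 4-byte form → F3 90 92 82.
U+B5A09: 4-byte form → F2 B5 A8 89.
U+05CA: 2-byte form → D7 8A.
U+3621: 3-byte form → E3 98 A1.
Concatenated (20 bytes): EF AC B2 F2 A4 B7 90 F3 90 92 82 F2 B5 A8 89 D7 8A E3 98 A1.

EF AC B2 F2 A4 B7 90 F3 90 92 82 F2 B5 A8 89 D7 8A E3 98 A1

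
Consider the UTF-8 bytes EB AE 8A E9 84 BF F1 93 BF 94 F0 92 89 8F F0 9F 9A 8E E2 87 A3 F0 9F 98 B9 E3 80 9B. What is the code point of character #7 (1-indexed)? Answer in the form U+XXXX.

Offset 0: leading byte 0xEB = 11101011 → 3-byte char #1 = EB AE 8A.
Offset 3: leading byte 0xE9 = 11101001 → 3-byte char #2 = E9 84 BF.
Offset 6: leading byte 0xF1 = 11110001 → 4-byte char #3 = F1 93 BF 94.
Offset 10: leading byte 0xF0 = 11110000 → 4-byte char #4 = F0 92 89 8F.
Offset 14: leading byte 0xF0 = 11110000 → 4-byte char #5 = F0 9F 9A 8E.
Offset 18: leading byte 0xE2 = 11100010 → 3-byte char #6 = E2 87 A3.
Offset 21: leading byte 0xF0 = 11110000 → 4-byte char #7 = F0 9F 98 B9.
Leading byte 0xF0 = 11110000 matches 11110xxx → 4-byte sequence.
Byte 1: 0xF0 = 11110000, payload 000 (3 bits).
Byte 2: 0x9F = 10011111 (10xxxxxx ✓), payload 011111.
Byte 3: 0x98 = 10011000 (10xxxxxx ✓), payload 011000.
Byte 4: 0xB9 = 10111001 (10xxxxxx ✓), payload 111001.
Concatenate: 000011111011000111001 = 0x1F639 (21 bits → U+1F639).

U+1F639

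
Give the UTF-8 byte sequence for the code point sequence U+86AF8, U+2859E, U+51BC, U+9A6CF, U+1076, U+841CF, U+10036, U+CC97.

F2 86 AB B8 F0 A8 96 9E E5 86 BC F2 9A 9B 8F E1 81 B6 F2 84 87 8F F0 90 80 B6 EC B2 97

U+86AF8: 4-byte form → F2 86 AB B8.
U+2859E: 4-byte form → F0 A8 96 9E.
U+51BC: 3-byte form → E5 86 BC.
U+9A6CF: 4-byte form → F2 9A 9B 8F.
U+1076: 3-byte form → E1 81 B6.
U+841CF: 4-byte form → F2 84 87 8F.
U+10036: 4-byte form → F0 90 80 B6.
U+CC97: 3-byte form → EC B2 97.
Concatenated (29 bytes): F2 86 AB B8 F0 A8 96 9E E5 86 BC F2 9A 9B 8F E1 81 B6 F2 84 87 8F F0 90 80 B6 EC B2 97.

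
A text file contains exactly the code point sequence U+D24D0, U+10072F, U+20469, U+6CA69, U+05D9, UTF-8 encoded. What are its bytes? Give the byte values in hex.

F3 92 93 90 F4 80 9C AF F0 A0 91 A9 F1 AC A9 A9 D7 99

U+D24D0: 4-byte form → F3 92 93 90.
U+10072F: 4-byte form → F4 80 9C AF.
U+20469: 4-byte form → F0 A0 91 A9.
U+6CA69: 4-byte form → F1 AC A9 A9.
U+05D9: 2-byte form → D7 99.
Concatenated (18 bytes): F3 92 93 90 F4 80 9C AF F0 A0 91 A9 F1 AC A9 A9 D7 99.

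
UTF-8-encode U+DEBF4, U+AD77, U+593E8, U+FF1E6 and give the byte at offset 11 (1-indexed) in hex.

1-indexed offset 11 is 0-indexed offset 10.
U+DEBF4 → 4-byte form F3 9E AF B4 at offsets 0–3.
U+AD77 → 3-byte form EA B5 B7 at offsets 4–6.
U+593E8 → 4-byte form F1 99 8F A8 at offsets 7–10.
Offset 10 falls in char 3's range; it's byte 4 of F1 99 8F A8 = 0xA8.

0xA8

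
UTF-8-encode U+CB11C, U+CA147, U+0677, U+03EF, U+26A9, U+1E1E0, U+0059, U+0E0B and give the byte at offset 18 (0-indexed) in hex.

0xA0

U+CB11C → 4-byte form F3 8B 84 9C at offsets 0–3.
U+CA147 → 4-byte form F3 8A 85 87 at offsets 4–7.
U+0677 → 2-byte form D9 B7 at offsets 8–9.
U+03EF → 2-byte form CF AF at offsets 10–11.
U+26A9 → 3-byte form E2 9A A9 at offsets 12–14.
U+1E1E0 → 4-byte form F0 9E 87 A0 at offsets 15–18.
Offset 18 falls in char 6's range; it's byte 4 of F0 9E 87 A0 = 0xA0.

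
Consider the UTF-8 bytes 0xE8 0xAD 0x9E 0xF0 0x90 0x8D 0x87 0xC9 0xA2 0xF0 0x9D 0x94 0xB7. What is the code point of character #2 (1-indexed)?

U+10347

Offset 0: leading byte 0xE8 = 11101000 → 3-byte char #1 = E8 AD 9E.
Offset 3: leading byte 0xF0 = 11110000 → 4-byte char #2 = F0 90 8D 87.
Leading byte 0xF0 = 11110000 matches 11110xxx → 4-byte sequence.
Byte 1: 0xF0 = 11110000, payload 000 (3 bits).
Byte 2: 0x90 = 10010000 (10xxxxxx ✓), payload 010000.
Byte 3: 0x8D = 10001101 (10xxxxxx ✓), payload 001101.
Byte 4: 0x87 = 10000111 (10xxxxxx ✓), payload 000111.
Concatenate: 000010000001101000111 = 0x10347 (21 bits → U+10347).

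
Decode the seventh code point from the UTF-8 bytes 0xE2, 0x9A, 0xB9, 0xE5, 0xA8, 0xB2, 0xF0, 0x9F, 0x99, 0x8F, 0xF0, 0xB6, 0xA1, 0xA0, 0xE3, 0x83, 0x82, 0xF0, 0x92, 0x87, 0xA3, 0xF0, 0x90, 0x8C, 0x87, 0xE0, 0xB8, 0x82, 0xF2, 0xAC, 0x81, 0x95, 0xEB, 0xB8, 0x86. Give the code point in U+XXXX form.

U+10307

Offset 0: leading byte 0xE2 = 11100010 → 3-byte char #1 = E2 9A B9.
Offset 3: leading byte 0xE5 = 11100101 → 3-byte char #2 = E5 A8 B2.
Offset 6: leading byte 0xF0 = 11110000 → 4-byte char #3 = F0 9F 99 8F.
Offset 10: leading byte 0xF0 = 11110000 → 4-byte char #4 = F0 B6 A1 A0.
Offset 14: leading byte 0xE3 = 11100011 → 3-byte char #5 = E3 83 82.
Offset 17: leading byte 0xF0 = 11110000 → 4-byte char #6 = F0 92 87 A3.
Offset 21: leading byte 0xF0 = 11110000 → 4-byte char #7 = F0 90 8C 87.
Leading byte 0xF0 = 11110000 matches 11110xxx → 4-byte sequence.
Byte 1: 0xF0 = 11110000, payload 000 (3 bits).
Byte 2: 0x90 = 10010000 (10xxxxxx ✓), payload 010000.
Byte 3: 0x8C = 10001100 (10xxxxxx ✓), payload 001100.
Byte 4: 0x87 = 10000111 (10xxxxxx ✓), payload 000111.
Concatenate: 000010000001100000111 = 0x10307 (21 bits → U+10307).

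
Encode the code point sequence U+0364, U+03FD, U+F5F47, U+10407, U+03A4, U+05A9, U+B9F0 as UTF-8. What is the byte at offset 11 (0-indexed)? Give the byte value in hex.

0x87

U+0364 → 2-byte form CD A4 at offsets 0–1.
U+03FD → 2-byte form CF BD at offsets 2–3.
U+F5F47 → 4-byte form F3 B5 BD 87 at offsets 4–7.
U+10407 → 4-byte form F0 90 90 87 at offsets 8–11.
Offset 11 falls in char 4's range; it's byte 4 of F0 90 90 87 = 0x87.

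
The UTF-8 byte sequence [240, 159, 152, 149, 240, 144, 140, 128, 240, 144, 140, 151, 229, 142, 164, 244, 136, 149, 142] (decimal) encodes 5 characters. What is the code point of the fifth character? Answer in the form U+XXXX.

Offset 0: leading byte 0xF0 = 11110000 → 4-byte char #1 = F0 9F 98 95.
Offset 4: leading byte 0xF0 = 11110000 → 4-byte char #2 = F0 90 8C 80.
Offset 8: leading byte 0xF0 = 11110000 → 4-byte char #3 = F0 90 8C 97.
Offset 12: leading byte 0xE5 = 11100101 → 3-byte char #4 = E5 8E A4.
Offset 15: leading byte 0xF4 = 11110100 → 4-byte char #5 = F4 88 95 8E.
Leading byte 0xF4 = 11110100 matches 11110xxx → 4-byte sequence.
Byte 1: 0xF4 = 11110100, payload 100 (3 bits).
Byte 2: 0x88 = 10001000 (10xxxxxx ✓), payload 001000.
Byte 3: 0x95 = 10010101 (10xxxxxx ✓), payload 010101.
Byte 4: 0x8E = 10001110 (10xxxxxx ✓), payload 001110.
Concatenate: 100001000010101001110 = 0x10854E (21 bits → U+10854E).

U+10854E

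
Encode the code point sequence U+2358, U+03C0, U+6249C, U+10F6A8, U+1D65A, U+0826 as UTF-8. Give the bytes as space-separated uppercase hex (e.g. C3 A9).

U+2358: 3-byte form → E2 8D 98.
U+03C0: 2-byte form → CF 80.
U+6249C: 4-byte form → F1 A2 92 9C.
U+10F6A8: 4-byte form → F4 8F 9A A8.
U+1D65A: 4-byte form → F0 9D 99 9A.
U+0826: 3-byte form → E0 A0 A6.
Concatenated (20 bytes): E2 8D 98 CF 80 F1 A2 92 9C F4 8F 9A A8 F0 9D 99 9A E0 A0 A6.

E2 8D 98 CF 80 F1 A2 92 9C F4 8F 9A A8 F0 9D 99 9A E0 A0 A6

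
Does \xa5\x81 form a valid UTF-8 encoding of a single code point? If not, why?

Byte 0xA5 = 10100101 has the form 10xxxxxx — a continuation byte — but there is no preceding leading byte.

invalid (continuation byte with no leading byte)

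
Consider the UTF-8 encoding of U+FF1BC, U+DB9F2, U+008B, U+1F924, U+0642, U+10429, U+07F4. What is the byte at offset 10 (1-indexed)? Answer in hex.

1-indexed offset 10 is 0-indexed offset 9.
U+FF1BC → 4-byte form F3 BF 86 BC at offsets 0–3.
U+DB9F2 → 4-byte form F3 9B A7 B2 at offsets 4–7.
U+008B → 2-byte form C2 8B at offsets 8–9.
Offset 9 falls in char 3's range; it's byte 2 of C2 8B = 0x8B.

0x8B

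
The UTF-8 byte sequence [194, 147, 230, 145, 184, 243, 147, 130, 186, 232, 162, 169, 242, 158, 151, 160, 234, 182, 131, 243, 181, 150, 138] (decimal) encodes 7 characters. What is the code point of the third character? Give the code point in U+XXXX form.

Offset 0: leading byte 0xC2 = 11000010 → 2-byte char #1 = C2 93.
Offset 2: leading byte 0xE6 = 11100110 → 3-byte char #2 = E6 91 B8.
Offset 5: leading byte 0xF3 = 11110011 → 4-byte char #3 = F3 93 82 BA.
Leading byte 0xF3 = 11110011 matches 11110xxx → 4-byte sequence.
Byte 1: 0xF3 = 11110011, payload 011 (3 bits).
Byte 2: 0x93 = 10010011 (10xxxxxx ✓), payload 010011.
Byte 3: 0x82 = 10000010 (10xxxxxx ✓), payload 000010.
Byte 4: 0xBA = 10111010 (10xxxxxx ✓), payload 111010.
Concatenate: 011010011000010111010 = 0xD30BA (21 bits → U+D30BA).

U+D30BA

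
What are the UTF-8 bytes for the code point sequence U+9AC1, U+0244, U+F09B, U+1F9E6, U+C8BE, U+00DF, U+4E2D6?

U+9AC1: 3-byte form → E9 AB 81.
U+0244: 2-byte form → C9 84.
U+F09B: 3-byte form → EF 82 9B.
U+1F9E6: 4-byte form → F0 9F A7 A6.
U+C8BE: 3-byte form → EC A2 BE.
U+00DF: 2-byte form → C3 9F.
U+4E2D6: 4-byte form → F1 8E 8B 96.
Concatenated (21 bytes): E9 AB 81 C9 84 EF 82 9B F0 9F A7 A6 EC A2 BE C3 9F F1 8E 8B 96.

E9 AB 81 C9 84 EF 82 9B F0 9F A7 A6 EC A2 BE C3 9F F1 8E 8B 96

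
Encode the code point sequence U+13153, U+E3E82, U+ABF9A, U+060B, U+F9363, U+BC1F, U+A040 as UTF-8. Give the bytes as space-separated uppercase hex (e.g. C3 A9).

F0 93 85 93 F3 A3 BA 82 F2 AB BE 9A D8 8B F3 B9 8D A3 EB B0 9F EA 81 80

U+13153: 4-byte form → F0 93 85 93.
U+E3E82: 4-byte form → F3 A3 BA 82.
U+ABF9A: 4-byte form → F2 AB BE 9A.
U+060B: 2-byte form → D8 8B.
U+F9363: 4-byte form → F3 B9 8D A3.
U+BC1F: 3-byte form → EB B0 9F.
U+A040: 3-byte form → EA 81 80.
Concatenated (24 bytes): F0 93 85 93 F3 A3 BA 82 F2 AB BE 9A D8 8B F3 B9 8D A3 EB B0 9F EA 81 80.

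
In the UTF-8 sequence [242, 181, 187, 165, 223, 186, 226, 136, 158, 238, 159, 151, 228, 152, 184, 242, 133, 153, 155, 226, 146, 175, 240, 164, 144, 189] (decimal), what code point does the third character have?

U+221E

Offset 0: leading byte 0xF2 = 11110010 → 4-byte char #1 = F2 B5 BB A5.
Offset 4: leading byte 0xDF = 11011111 → 2-byte char #2 = DF BA.
Offset 6: leading byte 0xE2 = 11100010 → 3-byte char #3 = E2 88 9E.
Leading byte 0xE2 = 11100010 matches 1110xxxx → 3-byte sequence.
Byte 1: 0xE2 = 11100010, payload 0010 (4 bits).
Byte 2: 0x88 = 10001000 (10xxxxxx ✓), payload 001000.
Byte 3: 0x9E = 10011110 (10xxxxxx ✓), payload 011110.
Concatenate: 0010001000011110 = 0x221E (16 bits → U+221E).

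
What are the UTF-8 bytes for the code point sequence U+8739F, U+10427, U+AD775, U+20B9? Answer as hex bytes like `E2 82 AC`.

F2 87 8E 9F F0 90 90 A7 F2 AD 9D B5 E2 82 B9

U+8739F: 4-byte form → F2 87 8E 9F.
U+10427: 4-byte form → F0 90 90 A7.
U+AD775: 4-byte form → F2 AD 9D B5.
U+20B9: 3-byte form → E2 82 B9.
Concatenated (15 bytes): F2 87 8E 9F F0 90 90 A7 F2 AD 9D B5 E2 82 B9.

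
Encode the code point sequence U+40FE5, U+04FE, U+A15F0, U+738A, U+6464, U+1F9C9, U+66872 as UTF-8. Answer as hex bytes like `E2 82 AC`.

U+40FE5: 4-byte form → F1 80 BF A5.
U+04FE: 2-byte form → D3 BE.
U+A15F0: 4-byte form → F2 A1 97 B0.
U+738A: 3-byte form → E7 8E 8A.
U+6464: 3-byte form → E6 91 A4.
U+1F9C9: 4-byte form → F0 9F A7 89.
U+66872: 4-byte form → F1 A6 A1 B2.
Concatenated (24 bytes): F1 80 BF A5 D3 BE F2 A1 97 B0 E7 8E 8A E6 91 A4 F0 9F A7 89 F1 A6 A1 B2.

F1 80 BF A5 D3 BE F2 A1 97 B0 E7 8E 8A E6 91 A4 F0 9F A7 89 F1 A6 A1 B2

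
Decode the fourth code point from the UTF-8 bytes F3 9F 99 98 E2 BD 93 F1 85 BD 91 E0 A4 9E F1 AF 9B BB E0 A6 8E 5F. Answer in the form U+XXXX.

Offset 0: leading byte 0xF3 = 11110011 → 4-byte char #1 = F3 9F 99 98.
Offset 4: leading byte 0xE2 = 11100010 → 3-byte char #2 = E2 BD 93.
Offset 7: leading byte 0xF1 = 11110001 → 4-byte char #3 = F1 85 BD 91.
Offset 11: leading byte 0xE0 = 11100000 → 3-byte char #4 = E0 A4 9E.
Leading byte 0xE0 = 11100000 matches 1110xxxx → 3-byte sequence.
Byte 1: 0xE0 = 11100000, payload 0000 (4 bits).
Byte 2: 0xA4 = 10100100 (10xxxxxx ✓), payload 100100.
Byte 3: 0x9E = 10011110 (10xxxxxx ✓), payload 011110.
Concatenate: 0000100100011110 = 0x91E (16 bits → U+091E).

U+091E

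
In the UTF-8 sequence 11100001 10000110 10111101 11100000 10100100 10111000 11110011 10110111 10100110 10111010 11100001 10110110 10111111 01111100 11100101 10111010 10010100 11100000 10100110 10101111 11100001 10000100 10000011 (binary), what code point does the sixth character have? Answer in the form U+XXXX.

Offset 0: leading byte 0xE1 = 11100001 → 3-byte char #1 = E1 86 BD.
Offset 3: leading byte 0xE0 = 11100000 → 3-byte char #2 = E0 A4 B8.
Offset 6: leading byte 0xF3 = 11110011 → 4-byte char #3 = F3 B7 A6 BA.
Offset 10: leading byte 0xE1 = 11100001 → 3-byte char #4 = E1 B6 BF.
Offset 13: leading byte 0x7C = 01111100 → 1-byte char #5 = 7C.
Offset 14: leading byte 0xE5 = 11100101 → 3-byte char #6 = E5 BA 94.
Leading byte 0xE5 = 11100101 matches 1110xxxx → 3-byte sequence.
Byte 1: 0xE5 = 11100101, payload 0101 (4 bits).
Byte 2: 0xBA = 10111010 (10xxxxxx ✓), payload 111010.
Byte 3: 0x94 = 10010100 (10xxxxxx ✓), payload 010100.
Concatenate: 0101111010010100 = 0x5E94 (16 bits → U+5E94).

U+5E94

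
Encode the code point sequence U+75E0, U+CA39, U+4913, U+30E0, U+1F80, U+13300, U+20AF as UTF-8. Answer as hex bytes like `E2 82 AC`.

U+75E0: 3-byte form → E7 97 A0.
U+CA39: 3-byte form → EC A8 B9.
U+4913: 3-byte form → E4 A4 93.
U+30E0: 3-byte form → E3 83 A0.
U+1F80: 3-byte form → E1 BE 80.
U+13300: 4-byte form → F0 93 8C 80.
U+20AF: 3-byte form → E2 82 AF.
Concatenated (22 bytes): E7 97 A0 EC A8 B9 E4 A4 93 E3 83 A0 E1 BE 80 F0 93 8C 80 E2 82 AF.

E7 97 A0 EC A8 B9 E4 A4 93 E3 83 A0 E1 BE 80 F0 93 8C 80 E2 82 AF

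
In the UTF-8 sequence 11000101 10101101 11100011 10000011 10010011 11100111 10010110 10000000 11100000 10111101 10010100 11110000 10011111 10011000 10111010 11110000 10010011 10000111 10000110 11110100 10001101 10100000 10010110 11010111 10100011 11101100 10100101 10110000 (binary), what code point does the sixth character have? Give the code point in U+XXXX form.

U+131C6

Offset 0: leading byte 0xC5 = 11000101 → 2-byte char #1 = C5 AD.
Offset 2: leading byte 0xE3 = 11100011 → 3-byte char #2 = E3 83 93.
Offset 5: leading byte 0xE7 = 11100111 → 3-byte char #3 = E7 96 80.
Offset 8: leading byte 0xE0 = 11100000 → 3-byte char #4 = E0 BD 94.
Offset 11: leading byte 0xF0 = 11110000 → 4-byte char #5 = F0 9F 98 BA.
Offset 15: leading byte 0xF0 = 11110000 → 4-byte char #6 = F0 93 87 86.
Leading byte 0xF0 = 11110000 matches 11110xxx → 4-byte sequence.
Byte 1: 0xF0 = 11110000, payload 000 (3 bits).
Byte 2: 0x93 = 10010011 (10xxxxxx ✓), payload 010011.
Byte 3: 0x87 = 10000111 (10xxxxxx ✓), payload 000111.
Byte 4: 0x86 = 10000110 (10xxxxxx ✓), payload 000110.
Concatenate: 000010011000111000110 = 0x131C6 (21 bits → U+131C6).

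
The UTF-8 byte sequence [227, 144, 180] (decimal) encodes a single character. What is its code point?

U+3434

Leading byte 0xE3 = 11100011 matches 1110xxxx → 3-byte sequence.
Byte 1: 0xE3 = 11100011, payload 0011 (4 bits).
Byte 2: 0x90 = 10010000 (10xxxxxx ✓), payload 010000.
Byte 3: 0xB4 = 10110100 (10xxxxxx ✓), payload 110100.
Concatenate: 0011010000110100 = 0x3434 (16 bits → U+3434).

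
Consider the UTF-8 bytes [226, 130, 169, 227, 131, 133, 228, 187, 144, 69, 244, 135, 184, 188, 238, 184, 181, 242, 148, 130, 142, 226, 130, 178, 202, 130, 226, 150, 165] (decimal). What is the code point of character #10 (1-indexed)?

U+25A5

Offset 0: leading byte 0xE2 = 11100010 → 3-byte char #1 = E2 82 A9.
Offset 3: leading byte 0xE3 = 11100011 → 3-byte char #2 = E3 83 85.
Offset 6: leading byte 0xE4 = 11100100 → 3-byte char #3 = E4 BB 90.
Offset 9: leading byte 0x45 = 01000101 → 1-byte char #4 = 45.
Offset 10: leading byte 0xF4 = 11110100 → 4-byte char #5 = F4 87 B8 BC.
Offset 14: leading byte 0xEE = 11101110 → 3-byte char #6 = EE B8 B5.
Offset 17: leading byte 0xF2 = 11110010 → 4-byte char #7 = F2 94 82 8E.
Offset 21: leading byte 0xE2 = 11100010 → 3-byte char #8 = E2 82 B2.
Offset 24: leading byte 0xCA = 11001010 → 2-byte char #9 = CA 82.
Offset 26: leading byte 0xE2 = 11100010 → 3-byte char #10 = E2 96 A5.
Leading byte 0xE2 = 11100010 matches 1110xxxx → 3-byte sequence.
Byte 1: 0xE2 = 11100010, payload 0010 (4 bits).
Byte 2: 0x96 = 10010110 (10xxxxxx ✓), payload 010110.
Byte 3: 0xA5 = 10100101 (10xxxxxx ✓), payload 100101.
Concatenate: 0010010110100101 = 0x25A5 (16 bits → U+25A5).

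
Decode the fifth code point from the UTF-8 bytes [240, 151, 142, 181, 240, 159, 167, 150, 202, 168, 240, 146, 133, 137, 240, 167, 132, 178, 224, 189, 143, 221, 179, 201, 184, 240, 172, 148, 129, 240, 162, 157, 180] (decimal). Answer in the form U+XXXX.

U+27132

Offset 0: leading byte 0xF0 = 11110000 → 4-byte char #1 = F0 97 8E B5.
Offset 4: leading byte 0xF0 = 11110000 → 4-byte char #2 = F0 9F A7 96.
Offset 8: leading byte 0xCA = 11001010 → 2-byte char #3 = CA A8.
Offset 10: leading byte 0xF0 = 11110000 → 4-byte char #4 = F0 92 85 89.
Offset 14: leading byte 0xF0 = 11110000 → 4-byte char #5 = F0 A7 84 B2.
Leading byte 0xF0 = 11110000 matches 11110xxx → 4-byte sequence.
Byte 1: 0xF0 = 11110000, payload 000 (3 bits).
Byte 2: 0xA7 = 10100111 (10xxxxxx ✓), payload 100111.
Byte 3: 0x84 = 10000100 (10xxxxxx ✓), payload 000100.
Byte 4: 0xB2 = 10110010 (10xxxxxx ✓), payload 110010.
Concatenate: 000100111000100110010 = 0x27132 (21 bits → U+27132).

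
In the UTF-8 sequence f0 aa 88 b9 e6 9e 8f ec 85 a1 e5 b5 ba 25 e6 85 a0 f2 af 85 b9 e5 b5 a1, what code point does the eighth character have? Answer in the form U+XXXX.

U+5D61

Offset 0: leading byte 0xF0 = 11110000 → 4-byte char #1 = F0 AA 88 B9.
Offset 4: leading byte 0xE6 = 11100110 → 3-byte char #2 = E6 9E 8F.
Offset 7: leading byte 0xEC = 11101100 → 3-byte char #3 = EC 85 A1.
Offset 10: leading byte 0xE5 = 11100101 → 3-byte char #4 = E5 B5 BA.
Offset 13: leading byte 0x25 = 00100101 → 1-byte char #5 = 25.
Offset 14: leading byte 0xE6 = 11100110 → 3-byte char #6 = E6 85 A0.
Offset 17: leading byte 0xF2 = 11110010 → 4-byte char #7 = F2 AF 85 B9.
Offset 21: leading byte 0xE5 = 11100101 → 3-byte char #8 = E5 B5 A1.
Leading byte 0xE5 = 11100101 matches 1110xxxx → 3-byte sequence.
Byte 1: 0xE5 = 11100101, payload 0101 (4 bits).
Byte 2: 0xB5 = 10110101 (10xxxxxx ✓), payload 110101.
Byte 3: 0xA1 = 10100001 (10xxxxxx ✓), payload 100001.
Concatenate: 0101110101100001 = 0x5D61 (16 bits → U+5D61).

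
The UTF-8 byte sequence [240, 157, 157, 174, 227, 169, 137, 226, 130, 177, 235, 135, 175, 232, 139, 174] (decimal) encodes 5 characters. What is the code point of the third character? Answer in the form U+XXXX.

Offset 0: leading byte 0xF0 = 11110000 → 4-byte char #1 = F0 9D 9D AE.
Offset 4: leading byte 0xE3 = 11100011 → 3-byte char #2 = E3 A9 89.
Offset 7: leading byte 0xE2 = 11100010 → 3-byte char #3 = E2 82 B1.
Leading byte 0xE2 = 11100010 matches 1110xxxx → 3-byte sequence.
Byte 1: 0xE2 = 11100010, payload 0010 (4 bits).
Byte 2: 0x82 = 10000010 (10xxxxxx ✓), payload 000010.
Byte 3: 0xB1 = 10110001 (10xxxxxx ✓), payload 110001.
Concatenate: 0010000010110001 = 0x20B1 (16 bits → U+20B1).

U+20B1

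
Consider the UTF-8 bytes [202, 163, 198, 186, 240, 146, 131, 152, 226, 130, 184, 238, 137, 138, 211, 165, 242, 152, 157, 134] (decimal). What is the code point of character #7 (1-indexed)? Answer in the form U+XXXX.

Offset 0: leading byte 0xCA = 11001010 → 2-byte char #1 = CA A3.
Offset 2: leading byte 0xC6 = 11000110 → 2-byte char #2 = C6 BA.
Offset 4: leading byte 0xF0 = 11110000 → 4-byte char #3 = F0 92 83 98.
Offset 8: leading byte 0xE2 = 11100010 → 3-byte char #4 = E2 82 B8.
Offset 11: leading byte 0xEE = 11101110 → 3-byte char #5 = EE 89 8A.
Offset 14: leading byte 0xD3 = 11010011 → 2-byte char #6 = D3 A5.
Offset 16: leading byte 0xF2 = 11110010 → 4-byte char #7 = F2 98 9D 86.
Leading byte 0xF2 = 11110010 matches 11110xxx → 4-byte sequence.
Byte 1: 0xF2 = 11110010, payload 010 (3 bits).
Byte 2: 0x98 = 10011000 (10xxxxxx ✓), payload 011000.
Byte 3: 0x9D = 10011101 (10xxxxxx ✓), payload 011101.
Byte 4: 0x86 = 10000110 (10xxxxxx ✓), payload 000110.
Concatenate: 010011000011101000110 = 0x98746 (21 bits → U+98746).

U+98746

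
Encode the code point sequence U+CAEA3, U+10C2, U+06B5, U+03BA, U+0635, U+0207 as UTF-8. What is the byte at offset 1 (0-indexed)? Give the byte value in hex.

0x8A

U+CAEA3 → 4-byte form F3 8A BA A3 at offsets 0–3.
Offset 1 falls in char 1's range; it's byte 2 of F3 8A BA A3 = 0x8A.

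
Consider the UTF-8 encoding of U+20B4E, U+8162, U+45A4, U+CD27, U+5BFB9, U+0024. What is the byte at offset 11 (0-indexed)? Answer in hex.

U+20B4E → 4-byte form F0 A0 AD 8E at offsets 0–3.
U+8162 → 3-byte form E8 85 A2 at offsets 4–6.
U+45A4 → 3-byte form E4 96 A4 at offsets 7–9.
U+CD27 → 3-byte form EC B4 A7 at offsets 10–12.
Offset 11 falls in char 4's range; it's byte 2 of EC B4 A7 = 0xB4.

0xB4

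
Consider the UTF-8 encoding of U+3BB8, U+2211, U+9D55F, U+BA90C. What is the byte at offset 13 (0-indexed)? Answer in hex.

U+3BB8 → 3-byte form E3 AE B8 at offsets 0–2.
U+2211 → 3-byte form E2 88 91 at offsets 3–5.
U+9D55F → 4-byte form F2 9D 95 9F at offsets 6–9.
U+BA90C → 4-byte form F2 BA A4 8C at offsets 10–13.
Offset 13 falls in char 4's range; it's byte 4 of F2 BA A4 8C = 0x8C.

0x8C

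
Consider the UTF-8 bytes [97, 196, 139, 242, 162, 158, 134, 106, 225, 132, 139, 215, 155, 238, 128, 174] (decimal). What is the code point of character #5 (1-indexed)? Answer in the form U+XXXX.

Offset 0: leading byte 0x61 = 01100001 → 1-byte char #1 = 61.
Offset 1: leading byte 0xC4 = 11000100 → 2-byte char #2 = C4 8B.
Offset 3: leading byte 0xF2 = 11110010 → 4-byte char #3 = F2 A2 9E 86.
Offset 7: leading byte 0x6A = 01101010 → 1-byte char #4 = 6A.
Offset 8: leading byte 0xE1 = 11100001 → 3-byte char #5 = E1 84 8B.
Leading byte 0xE1 = 11100001 matches 1110xxxx → 3-byte sequence.
Byte 1: 0xE1 = 11100001, payload 0001 (4 bits).
Byte 2: 0x84 = 10000100 (10xxxxxx ✓), payload 000100.
Byte 3: 0x8B = 10001011 (10xxxxxx ✓), payload 001011.
Concatenate: 0001000100001011 = 0x110B (16 bits → U+110B).

U+110B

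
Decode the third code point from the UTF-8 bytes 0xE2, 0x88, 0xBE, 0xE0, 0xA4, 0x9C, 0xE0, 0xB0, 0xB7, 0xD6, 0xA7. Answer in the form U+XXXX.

Offset 0: leading byte 0xE2 = 11100010 → 3-byte char #1 = E2 88 BE.
Offset 3: leading byte 0xE0 = 11100000 → 3-byte char #2 = E0 A4 9C.
Offset 6: leading byte 0xE0 = 11100000 → 3-byte char #3 = E0 B0 B7.
Leading byte 0xE0 = 11100000 matches 1110xxxx → 3-byte sequence.
Byte 1: 0xE0 = 11100000, payload 0000 (4 bits).
Byte 2: 0xB0 = 10110000 (10xxxxxx ✓), payload 110000.
Byte 3: 0xB7 = 10110111 (10xxxxxx ✓), payload 110111.
Concatenate: 0000110000110111 = 0xC37 (16 bits → U+0C37).

U+0C37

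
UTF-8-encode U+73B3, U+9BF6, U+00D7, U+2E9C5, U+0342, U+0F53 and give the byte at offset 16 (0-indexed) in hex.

0x93

U+73B3 → 3-byte form E7 8E B3 at offsets 0–2.
U+9BF6 → 3-byte form E9 AF B6 at offsets 3–5.
U+00D7 → 2-byte form C3 97 at offsets 6–7.
U+2E9C5 → 4-byte form F0 AE A7 85 at offsets 8–11.
U+0342 → 2-byte form CD 82 at offsets 12–13.
U+0F53 → 3-byte form E0 BD 93 at offsets 14–16.
Offset 16 falls in char 6's range; it's byte 3 of E0 BD 93 = 0x93.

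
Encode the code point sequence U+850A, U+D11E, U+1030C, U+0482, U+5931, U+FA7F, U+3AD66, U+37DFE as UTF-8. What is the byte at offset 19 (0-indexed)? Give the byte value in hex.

0xBA

U+850A → 3-byte form E8 94 8A at offsets 0–2.
U+D11E → 3-byte form ED 84 9E at offsets 3–5.
U+1030C → 4-byte form F0 90 8C 8C at offsets 6–9.
U+0482 → 2-byte form D2 82 at offsets 10–11.
U+5931 → 3-byte form E5 A4 B1 at offsets 12–14.
U+FA7F → 3-byte form EF A9 BF at offsets 15–17.
U+3AD66 → 4-byte form F0 BA B5 A6 at offsets 18–21.
Offset 19 falls in char 7's range; it's byte 2 of F0 BA B5 A6 = 0xBA.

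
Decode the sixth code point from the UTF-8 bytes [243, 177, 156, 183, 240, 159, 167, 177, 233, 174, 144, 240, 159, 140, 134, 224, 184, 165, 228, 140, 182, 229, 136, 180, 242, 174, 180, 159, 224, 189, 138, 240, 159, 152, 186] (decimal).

U+4336

Offset 0: leading byte 0xF3 = 11110011 → 4-byte char #1 = F3 B1 9C B7.
Offset 4: leading byte 0xF0 = 11110000 → 4-byte char #2 = F0 9F A7 B1.
Offset 8: leading byte 0xE9 = 11101001 → 3-byte char #3 = E9 AE 90.
Offset 11: leading byte 0xF0 = 11110000 → 4-byte char #4 = F0 9F 8C 86.
Offset 15: leading byte 0xE0 = 11100000 → 3-byte char #5 = E0 B8 A5.
Offset 18: leading byte 0xE4 = 11100100 → 3-byte char #6 = E4 8C B6.
Leading byte 0xE4 = 11100100 matches 1110xxxx → 3-byte sequence.
Byte 1: 0xE4 = 11100100, payload 0100 (4 bits).
Byte 2: 0x8C = 10001100 (10xxxxxx ✓), payload 001100.
Byte 3: 0xB6 = 10110110 (10xxxxxx ✓), payload 110110.
Concatenate: 0100001100110110 = 0x4336 (16 bits → U+4336).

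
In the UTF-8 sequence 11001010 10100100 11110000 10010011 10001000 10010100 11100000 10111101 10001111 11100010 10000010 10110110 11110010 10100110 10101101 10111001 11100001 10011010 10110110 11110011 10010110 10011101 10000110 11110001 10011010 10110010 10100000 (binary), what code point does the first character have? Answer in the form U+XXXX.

Offset 0: leading byte 0xCA = 11001010 → 2-byte char #1 = CA A4.
Leading byte 0xCA = 11001010 matches 110xxxxx → 2-byte sequence.
Byte 1: 0xCA = 11001010, payload 01010 (5 bits).
Byte 2: 0xA4 = 10100100 (10xxxxxx ✓), payload 100100.
Concatenate: 01010100100 = 0x2A4 (11 bits → U+02A4).

U+02A4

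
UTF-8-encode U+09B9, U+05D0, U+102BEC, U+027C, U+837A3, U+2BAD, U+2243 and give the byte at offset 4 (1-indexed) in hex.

0xD7

1-indexed offset 4 is 0-indexed offset 3.
U+09B9 → 3-byte form E0 A6 B9 at offsets 0–2.
U+05D0 → 2-byte form D7 90 at offsets 3–4.
Offset 3 falls in char 2's range; it's byte 1 of D7 90 = 0xD7.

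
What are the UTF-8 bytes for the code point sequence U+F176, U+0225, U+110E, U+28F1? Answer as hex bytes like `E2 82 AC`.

U+F176: 3-byte form → EF 85 B6.
U+0225: 2-byte form → C8 A5.
U+110E: 3-byte form → E1 84 8E.
U+28F1: 3-byte form → E2 A3 B1.
Concatenated (11 bytes): EF 85 B6 C8 A5 E1 84 8E E2 A3 B1.

EF 85 B6 C8 A5 E1 84 8E E2 A3 B1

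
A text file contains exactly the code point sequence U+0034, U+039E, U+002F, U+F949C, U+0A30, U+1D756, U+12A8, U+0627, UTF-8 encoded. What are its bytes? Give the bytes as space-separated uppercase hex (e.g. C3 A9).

U+0034: 1-byte form → 34.
U+039E: 2-byte form → CE 9E.
U+002F: 1-byte form → 2F.
U+F949C: 4-byte form → F3 B9 92 9C.
U+0A30: 3-byte form → E0 A8 B0.
U+1D756: 4-byte form → F0 9D 9D 96.
U+12A8: 3-byte form → E1 8A A8.
U+0627: 2-byte form → D8 A7.
Concatenated (20 bytes): 34 CE 9E 2F F3 B9 92 9C E0 A8 B0 F0 9D 9D 96 E1 8A A8 D8 A7.

34 CE 9E 2F F3 B9 92 9C E0 A8 B0 F0 9D 9D 96 E1 8A A8 D8 A7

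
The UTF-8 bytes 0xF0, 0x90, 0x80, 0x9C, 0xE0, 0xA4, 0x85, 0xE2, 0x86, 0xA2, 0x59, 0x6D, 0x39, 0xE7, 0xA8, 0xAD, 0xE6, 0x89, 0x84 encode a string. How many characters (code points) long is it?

Byte at offset 0: 0xF0 = 11110000 → 4-byte char (#1). Advance 4.
Byte at offset 4: 0xE0 = 11100000 → 3-byte char (#2). Advance 3.
Byte at offset 7: 0xE2 = 11100010 → 3-byte char (#3). Advance 3.
Byte at offset 10: 0x59 = 01011001 → 1-byte char (#4). Advance 1.
Byte at offset 11: 0x6D = 01101101 → 1-byte char (#5). Advance 1.
Byte at offset 12: 0x39 = 00111001 → 1-byte char (#6). Advance 1.
Byte at offset 13: 0xE7 = 11100111 → 3-byte char (#7). Advance 3.
Byte at offset 16: 0xE6 = 11100110 → 3-byte char (#8). Advance 3.
Reached end at offset 19 after 8 code points.

8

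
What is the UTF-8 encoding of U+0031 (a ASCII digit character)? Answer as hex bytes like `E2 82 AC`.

31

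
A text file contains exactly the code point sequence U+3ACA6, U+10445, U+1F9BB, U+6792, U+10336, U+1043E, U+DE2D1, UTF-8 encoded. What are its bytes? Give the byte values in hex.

U+3ACA6: 4-byte form → F0 BA B2 A6.
U+10445: 4-byte form → F0 90 91 85.
U+1F9BB: 4-byte form → F0 9F A6 BB.
U+6792: 3-byte form → E6 9E 92.
U+10336: 4-byte form → F0 90 8C B6.
U+1043E: 4-byte form → F0 90 90 BE.
U+DE2D1: 4-byte form → F3 9E 8B 91.
Concatenated (27 bytes): F0 BA B2 A6 F0 90 91 85 F0 9F A6 BB E6 9E 92 F0 90 8C B6 F0 90 90 BE F3 9E 8B 91.

F0 BA B2 A6 F0 90 91 85 F0 9F A6 BB E6 9E 92 F0 90 8C B6 F0 90 90 BE F3 9E 8B 91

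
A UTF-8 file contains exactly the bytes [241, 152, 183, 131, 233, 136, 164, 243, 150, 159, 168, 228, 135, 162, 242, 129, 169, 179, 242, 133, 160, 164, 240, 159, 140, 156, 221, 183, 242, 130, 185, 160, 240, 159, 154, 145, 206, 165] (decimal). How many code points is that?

Byte at offset 0: 0xF1 = 11110001 → 4-byte char (#1). Advance 4.
Byte at offset 4: 0xE9 = 11101001 → 3-byte char (#2). Advance 3.
Byte at offset 7: 0xF3 = 11110011 → 4-byte char (#3). Advance 4.
Byte at offset 11: 0xE4 = 11100100 → 3-byte char (#4). Advance 3.
Byte at offset 14: 0xF2 = 11110010 → 4-byte char (#5). Advance 4.
Byte at offset 18: 0xF2 = 11110010 → 4-byte char (#6). Advance 4.
Byte at offset 22: 0xF0 = 11110000 → 4-byte char (#7). Advance 4.
Byte at offset 26: 0xDD = 11011101 → 2-byte char (#8). Advance 2.
Byte at offset 28: 0xF2 = 11110010 → 4-byte char (#9). Advance 4.
Byte at offset 32: 0xF0 = 11110000 → 4-byte char (#10). Advance 4.
Byte at offset 36: 0xCE = 11001110 → 2-byte char (#11). Advance 2.
Reached end at offset 38 after 11 code points.

11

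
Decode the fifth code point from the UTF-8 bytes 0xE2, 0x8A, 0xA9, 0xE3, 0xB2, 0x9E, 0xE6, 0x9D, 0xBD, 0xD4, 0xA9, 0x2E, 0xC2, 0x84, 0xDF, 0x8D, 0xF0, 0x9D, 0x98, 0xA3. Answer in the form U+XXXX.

U+002E

Offset 0: leading byte 0xE2 = 11100010 → 3-byte char #1 = E2 8A A9.
Offset 3: leading byte 0xE3 = 11100011 → 3-byte char #2 = E3 B2 9E.
Offset 6: leading byte 0xE6 = 11100110 → 3-byte char #3 = E6 9D BD.
Offset 9: leading byte 0xD4 = 11010100 → 2-byte char #4 = D4 A9.
Offset 11: leading byte 0x2E = 00101110 → 1-byte char #5 = 2E.
Leading byte 0x2E = 00101110 matches 0xxxxxxx → 1-byte sequence.
Byte 1: 0x2E = 00101110, payload 0101110 (7 bits).
Concatenate: 0101110 = 0x2E (7 bits → U+002E).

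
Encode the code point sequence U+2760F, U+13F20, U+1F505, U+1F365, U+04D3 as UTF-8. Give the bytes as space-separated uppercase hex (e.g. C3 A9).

F0 A7 98 8F F0 93 BC A0 F0 9F 94 85 F0 9F 8D A5 D3 93

U+2760F: 4-byte form → F0 A7 98 8F.
U+13F20: 4-byte form → F0 93 BC A0.
U+1F505: 4-byte form → F0 9F 94 85.
U+1F365: 4-byte form → F0 9F 8D A5.
U+04D3: 2-byte form → D3 93.
Concatenated (18 bytes): F0 A7 98 8F F0 93 BC A0 F0 9F 94 85 F0 9F 8D A5 D3 93.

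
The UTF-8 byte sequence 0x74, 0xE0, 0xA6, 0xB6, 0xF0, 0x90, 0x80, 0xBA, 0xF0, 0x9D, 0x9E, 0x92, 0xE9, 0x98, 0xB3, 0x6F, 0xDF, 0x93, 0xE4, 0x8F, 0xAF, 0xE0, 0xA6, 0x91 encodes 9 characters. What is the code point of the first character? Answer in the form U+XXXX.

U+0074

Offset 0: leading byte 0x74 = 01110100 → 1-byte char #1 = 74.
Leading byte 0x74 = 01110100 matches 0xxxxxxx → 1-byte sequence.
Byte 1: 0x74 = 01110100, payload 1110100 (7 bits).
Concatenate: 1110100 = 0x74 (7 bits → U+0074).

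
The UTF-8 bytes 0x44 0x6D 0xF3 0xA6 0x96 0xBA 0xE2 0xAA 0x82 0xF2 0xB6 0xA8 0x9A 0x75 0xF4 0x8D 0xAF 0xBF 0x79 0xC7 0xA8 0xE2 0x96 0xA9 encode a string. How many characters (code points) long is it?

10

Byte at offset 0: 0x44 = 01000100 → 1-byte char (#1). Advance 1.
Byte at offset 1: 0x6D = 01101101 → 1-byte char (#2). Advance 1.
Byte at offset 2: 0xF3 = 11110011 → 4-byte char (#3). Advance 4.
Byte at offset 6: 0xE2 = 11100010 → 3-byte char (#4). Advance 3.
Byte at offset 9: 0xF2 = 11110010 → 4-byte char (#5). Advance 4.
Byte at offset 13: 0x75 = 01110101 → 1-byte char (#6). Advance 1.
Byte at offset 14: 0xF4 = 11110100 → 4-byte char (#7). Advance 4.
Byte at offset 18: 0x79 = 01111001 → 1-byte char (#8). Advance 1.
Byte at offset 19: 0xC7 = 11000111 → 2-byte char (#9). Advance 2.
Byte at offset 21: 0xE2 = 11100010 → 3-byte char (#10). Advance 3.
Reached end at offset 24 after 10 code points.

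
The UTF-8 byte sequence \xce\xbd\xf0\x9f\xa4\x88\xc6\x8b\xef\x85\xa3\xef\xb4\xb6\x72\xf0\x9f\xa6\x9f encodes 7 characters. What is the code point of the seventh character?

Offset 0: leading byte 0xCE = 11001110 → 2-byte char #1 = CE BD.
Offset 2: leading byte 0xF0 = 11110000 → 4-byte char #2 = F0 9F A4 88.
Offset 6: leading byte 0xC6 = 11000110 → 2-byte char #3 = C6 8B.
Offset 8: leading byte 0xEF = 11101111 → 3-byte char #4 = EF 85 A3.
Offset 11: leading byte 0xEF = 11101111 → 3-byte char #5 = EF B4 B6.
Offset 14: leading byte 0x72 = 01110010 → 1-byte char #6 = 72.
Offset 15: leading byte 0xF0 = 11110000 → 4-byte char #7 = F0 9F A6 9F.
Leading byte 0xF0 = 11110000 matches 11110xxx → 4-byte sequence.
Byte 1: 0xF0 = 11110000, payload 000 (3 bits).
Byte 2: 0x9F = 10011111 (10xxxxxx ✓), payload 011111.
Byte 3: 0xA6 = 10100110 (10xxxxxx ✓), payload 100110.
Byte 4: 0x9F = 10011111 (10xxxxxx ✓), payload 011111.
Concatenate: 000011111100110011111 = 0x1F99F (21 bits → U+1F99F).

U+1F99F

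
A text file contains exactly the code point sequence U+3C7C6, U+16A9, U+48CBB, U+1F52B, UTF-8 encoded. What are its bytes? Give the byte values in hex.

U+3C7C6: 4-byte form → F0 BC 9F 86.
U+16A9: 3-byte form → E1 9A A9.
U+48CBB: 4-byte form → F1 88 B2 BB.
U+1F52B: 4-byte form → F0 9F 94 AB.
Concatenated (15 bytes): F0 BC 9F 86 E1 9A A9 F1 88 B2 BB F0 9F 94 AB.

F0 BC 9F 86 E1 9A A9 F1 88 B2 BB F0 9F 94 AB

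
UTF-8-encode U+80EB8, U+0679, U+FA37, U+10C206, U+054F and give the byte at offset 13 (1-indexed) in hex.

0x86

1-indexed offset 13 is 0-indexed offset 12.
U+80EB8 → 4-byte form F2 80 BA B8 at offsets 0–3.
U+0679 → 2-byte form D9 B9 at offsets 4–5.
U+FA37 → 3-byte form EF A8 B7 at offsets 6–8.
U+10C206 → 4-byte form F4 8C 88 86 at offsets 9–12.
Offset 12 falls in char 4's range; it's byte 4 of F4 8C 88 86 = 0x86.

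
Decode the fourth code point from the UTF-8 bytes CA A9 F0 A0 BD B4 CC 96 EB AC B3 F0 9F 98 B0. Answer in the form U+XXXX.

U+BB33

Offset 0: leading byte 0xCA = 11001010 → 2-byte char #1 = CA A9.
Offset 2: leading byte 0xF0 = 11110000 → 4-byte char #2 = F0 A0 BD B4.
Offset 6: leading byte 0xCC = 11001100 → 2-byte char #3 = CC 96.
Offset 8: leading byte 0xEB = 11101011 → 3-byte char #4 = EB AC B3.
Leading byte 0xEB = 11101011 matches 1110xxxx → 3-byte sequence.
Byte 1: 0xEB = 11101011, payload 1011 (4 bits).
Byte 2: 0xAC = 10101100 (10xxxxxx ✓), payload 101100.
Byte 3: 0xB3 = 10110011 (10xxxxxx ✓), payload 110011.
Concatenate: 1011101100110011 = 0xBB33 (16 bits → U+BB33).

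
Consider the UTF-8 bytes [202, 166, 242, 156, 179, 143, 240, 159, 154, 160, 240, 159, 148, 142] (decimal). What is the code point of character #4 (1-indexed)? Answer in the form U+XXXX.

U+1F50E

Offset 0: leading byte 0xCA = 11001010 → 2-byte char #1 = CA A6.
Offset 2: leading byte 0xF2 = 11110010 → 4-byte char #2 = F2 9C B3 8F.
Offset 6: leading byte 0xF0 = 11110000 → 4-byte char #3 = F0 9F 9A A0.
Offset 10: leading byte 0xF0 = 11110000 → 4-byte char #4 = F0 9F 94 8E.
Leading byte 0xF0 = 11110000 matches 11110xxx → 4-byte sequence.
Byte 1: 0xF0 = 11110000, payload 000 (3 bits).
Byte 2: 0x9F = 10011111 (10xxxxxx ✓), payload 011111.
Byte 3: 0x94 = 10010100 (10xxxxxx ✓), payload 010100.
Byte 4: 0x8E = 10001110 (10xxxxxx ✓), payload 001110.
Concatenate: 000011111010100001110 = 0x1F50E (21 bits → U+1F50E).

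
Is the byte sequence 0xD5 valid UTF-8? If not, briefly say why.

invalid (sequence truncated)

Leading byte 0xD5 = 11010101 → 2-byte form, but only 1 byte is present.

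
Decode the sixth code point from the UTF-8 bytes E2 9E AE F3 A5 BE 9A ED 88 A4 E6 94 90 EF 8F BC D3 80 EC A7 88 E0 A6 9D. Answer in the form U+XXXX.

Offset 0: leading byte 0xE2 = 11100010 → 3-byte char #1 = E2 9E AE.
Offset 3: leading byte 0xF3 = 11110011 → 4-byte char #2 = F3 A5 BE 9A.
Offset 7: leading byte 0xED = 11101101 → 3-byte char #3 = ED 88 A4.
Offset 10: leading byte 0xE6 = 11100110 → 3-byte char #4 = E6 94 90.
Offset 13: leading byte 0xEF = 11101111 → 3-byte char #5 = EF 8F BC.
Offset 16: leading byte 0xD3 = 11010011 → 2-byte char #6 = D3 80.
Leading byte 0xD3 = 11010011 matches 110xxxxx → 2-byte sequence.
Byte 1: 0xD3 = 11010011, payload 10011 (5 bits).
Byte 2: 0x80 = 10000000 (10xxxxxx ✓), payload 000000.
Concatenate: 10011000000 = 0x4C0 (11 bits → U+04C0).

U+04C0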